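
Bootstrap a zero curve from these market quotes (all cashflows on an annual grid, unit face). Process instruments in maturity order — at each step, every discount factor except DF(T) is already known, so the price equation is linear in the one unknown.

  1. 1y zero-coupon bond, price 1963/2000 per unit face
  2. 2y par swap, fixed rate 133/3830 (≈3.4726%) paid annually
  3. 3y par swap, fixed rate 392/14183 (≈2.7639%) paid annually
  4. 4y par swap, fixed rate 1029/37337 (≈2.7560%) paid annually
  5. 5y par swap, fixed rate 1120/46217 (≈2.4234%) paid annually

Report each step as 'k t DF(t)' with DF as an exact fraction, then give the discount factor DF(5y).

step 1 [1y] zero: DF = P = 1963/2000 ≈ 0.981500
step 2 [2y] swap r/1=133/3830: DF=(1 − 133/3830·(0.981500))/(1+133/3830) = 1867/2000 ≈ 0.933500
step 3 [3y] swap r/1=392/14183: DF=(1 − 392/14183·(0.981500+0.933500))/(1+392/14183) = 576/625 ≈ 0.921600
step 4 [4y] swap r/1=1029/37337: DF=(1 − 1029/37337·(0.981500+0.933500+0.921600))/(1+1029/37337) = 8971/10000 ≈ 0.897100
step 5 [5y] swap r/1=1120/46217: DF=(1 − 1120/46217·(0.981500+0.933500+0.921600+0.897100))/(1+1120/46217) = 111/125 ≈ 0.888000

1 1 1963/2000
2 2 1867/2000
3 3 576/625
4 4 8971/10000
5 5 111/125
DF(5y) = 111/125 ≈ 0.888000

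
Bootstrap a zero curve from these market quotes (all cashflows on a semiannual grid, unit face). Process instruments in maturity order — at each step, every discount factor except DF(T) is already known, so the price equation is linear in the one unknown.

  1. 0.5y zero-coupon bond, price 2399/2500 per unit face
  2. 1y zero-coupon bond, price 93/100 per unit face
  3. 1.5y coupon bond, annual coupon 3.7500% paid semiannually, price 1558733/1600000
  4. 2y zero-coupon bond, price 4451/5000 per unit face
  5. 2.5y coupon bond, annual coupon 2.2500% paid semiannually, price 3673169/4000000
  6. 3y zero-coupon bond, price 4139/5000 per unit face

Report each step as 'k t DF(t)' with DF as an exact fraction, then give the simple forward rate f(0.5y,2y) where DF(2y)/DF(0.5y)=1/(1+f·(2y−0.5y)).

step 1 [0.5y] zero: DF = P = 2399/2500 ≈ 0.959600
step 2 [1y] zero: DF = P = 93/100 ≈ 0.930000
step 3 [1.5y] bond c/2=3/160: DF=(1558733/1600000 − 3/160·(0.959600+0.930000))/(1+3/160) = 1843/2000 ≈ 0.921500
step 4 [2y] zero: DF = P = 4451/5000 ≈ 0.890200
step 5 [2.5y] bond c/2=9/800: DF=(3673169/4000000 − 9/800·(0.959600+0.930000+0.921500+0.890200))/(1+9/800) = 8669/10000 ≈ 0.866900
step 6 [3y] zero: DF = P = 4139/5000 ≈ 0.827800

1 1/2 2399/2500
2 1 93/100
3 3/2 1843/2000
4 2 4451/5000
5 5/2 8669/10000
6 3 4139/5000
f(0.5y,2y) = ((2399/2500)/(4451/5000) − 1)/(3/2) = 694/13353 ≈ 5.1973%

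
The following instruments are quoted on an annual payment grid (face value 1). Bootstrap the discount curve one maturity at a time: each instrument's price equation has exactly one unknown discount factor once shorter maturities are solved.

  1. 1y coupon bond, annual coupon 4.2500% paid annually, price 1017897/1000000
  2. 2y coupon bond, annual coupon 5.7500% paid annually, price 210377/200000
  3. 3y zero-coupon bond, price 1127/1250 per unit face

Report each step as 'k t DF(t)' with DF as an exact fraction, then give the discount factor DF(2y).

step 1 [1y] bond c/1=17/400: DF=(1017897/1000000 − 17/400·(0))/(1+17/400) = 2441/2500 ≈ 0.976400
step 2 [2y] bond c/1=23/400: DF=(210377/200000 − 23/400·(0.976400))/(1+23/400) = 1177/1250 ≈ 0.941600
step 3 [3y] zero: DF = P = 1127/1250 ≈ 0.901600

1 1 2441/2500
2 2 1177/1250
3 3 1127/1250
DF(2y) = 1177/1250 ≈ 0.941600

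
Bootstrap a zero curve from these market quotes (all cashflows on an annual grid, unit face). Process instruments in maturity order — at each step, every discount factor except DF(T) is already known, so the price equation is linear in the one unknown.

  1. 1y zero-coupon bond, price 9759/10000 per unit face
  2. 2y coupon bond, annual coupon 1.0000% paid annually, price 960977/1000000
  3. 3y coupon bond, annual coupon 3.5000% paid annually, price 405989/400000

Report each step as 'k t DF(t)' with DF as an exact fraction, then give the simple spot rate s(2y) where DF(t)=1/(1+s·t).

1 1 9759/10000
2 2 4709/5000
3 3 4579/5000
s(2y) = (1/(4709/5000) − 1)/(2) = 291/9418 ≈ 3.0898%

step 1 [1y] zero: DF = P = 9759/10000 ≈ 0.975900
step 2 [2y] bond c/1=1/100: DF=(960977/1000000 − 1/100·(0.975900))/(1+1/100) = 4709/5000 ≈ 0.941800
step 3 [3y] bond c/1=7/200: DF=(405989/400000 − 7/200·(0.975900+0.941800))/(1+7/200) = 4579/5000 ≈ 0.915800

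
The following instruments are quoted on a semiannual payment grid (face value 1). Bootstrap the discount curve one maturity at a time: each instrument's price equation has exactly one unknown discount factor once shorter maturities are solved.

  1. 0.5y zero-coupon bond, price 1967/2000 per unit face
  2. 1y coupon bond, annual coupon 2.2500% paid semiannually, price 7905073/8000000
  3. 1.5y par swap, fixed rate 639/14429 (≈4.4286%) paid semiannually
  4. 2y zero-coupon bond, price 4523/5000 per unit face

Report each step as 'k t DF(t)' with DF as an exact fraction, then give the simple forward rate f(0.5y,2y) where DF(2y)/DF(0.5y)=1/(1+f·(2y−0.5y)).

1 1/2 1967/2000
2 1 4831/5000
3 3/2 9361/10000
4 2 4523/5000
f(0.5y,2y) = ((1967/2000)/(4523/5000) − 1)/(3/2) = 263/4523 ≈ 5.8147%

step 1 [0.5y] zero: DF = P = 1967/2000 ≈ 0.983500
step 2 [1y] bond c/2=9/800: DF=(7905073/8000000 − 9/800·(0.983500))/(1+9/800) = 4831/5000 ≈ 0.966200
step 3 [1.5y] swap r/2=639/28858: DF=(1 − 639/28858·(0.983500+0.966200))/(1+639/28858) = 9361/10000 ≈ 0.936100
step 4 [2y] zero: DF = P = 4523/5000 ≈ 0.904600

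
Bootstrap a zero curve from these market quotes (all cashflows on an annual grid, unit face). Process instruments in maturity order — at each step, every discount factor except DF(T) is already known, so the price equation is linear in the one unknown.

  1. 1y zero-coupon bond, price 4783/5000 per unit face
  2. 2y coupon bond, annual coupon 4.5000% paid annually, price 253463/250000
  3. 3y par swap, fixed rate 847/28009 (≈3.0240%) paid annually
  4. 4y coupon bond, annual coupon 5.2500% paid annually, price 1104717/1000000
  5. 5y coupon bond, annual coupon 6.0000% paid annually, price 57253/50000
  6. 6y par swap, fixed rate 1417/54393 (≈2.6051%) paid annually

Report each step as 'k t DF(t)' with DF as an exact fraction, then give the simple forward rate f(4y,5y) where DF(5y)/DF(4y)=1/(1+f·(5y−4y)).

1 1 4783/5000
2 2 929/1000
3 3 9153/10000
4 4 9099/10000
5 5 4351/5000
6 6 8583/10000
f(4y,5y) = ((9099/10000)/(4351/5000) − 1)/(1) = 397/8702 ≈ 4.5622%

step 1 [1y] zero: DF = P = 4783/5000 ≈ 0.956600
step 2 [2y] bond c/1=9/200: DF=(253463/250000 − 9/200·(0.956600))/(1+9/200) = 929/1000 ≈ 0.929000
step 3 [3y] swap r/1=847/28009: DF=(1 − 847/28009·(0.956600+0.929000))/(1+847/28009) = 9153/10000 ≈ 0.915300
step 4 [4y] bond c/1=21/400: DF=(1104717/1000000 − 21/400·(0.956600+0.929000+0.915300))/(1+21/400) = 9099/10000 ≈ 0.909900
step 5 [5y] bond c/1=3/50: DF=(57253/50000 − 3/50·(0.956600+0.929000+0.915300+0.909900))/(1+3/50) = 4351/5000 ≈ 0.870200
step 6 [6y] swap r/1=1417/54393: DF=(1 − 1417/54393·(0.956600+0.929000+0.915300+0.909900+0.870200))/(1+1417/54393) = 8583/10000 ≈ 0.858300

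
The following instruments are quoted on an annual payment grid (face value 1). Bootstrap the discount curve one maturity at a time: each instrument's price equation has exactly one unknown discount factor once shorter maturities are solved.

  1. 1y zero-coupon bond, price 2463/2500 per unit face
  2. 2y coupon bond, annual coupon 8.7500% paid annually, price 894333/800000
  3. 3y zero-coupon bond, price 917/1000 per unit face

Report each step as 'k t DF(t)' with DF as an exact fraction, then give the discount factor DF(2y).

step 1 [1y] zero: DF = P = 2463/2500 ≈ 0.985200
step 2 [2y] bond c/1=7/80: DF=(894333/800000 − 7/80·(0.985200))/(1+7/80) = 9487/10000 ≈ 0.948700
step 3 [3y] zero: DF = P = 917/1000 ≈ 0.917000

1 1 2463/2500
2 2 9487/10000
3 3 917/1000
DF(2y) = 9487/10000 ≈ 0.948700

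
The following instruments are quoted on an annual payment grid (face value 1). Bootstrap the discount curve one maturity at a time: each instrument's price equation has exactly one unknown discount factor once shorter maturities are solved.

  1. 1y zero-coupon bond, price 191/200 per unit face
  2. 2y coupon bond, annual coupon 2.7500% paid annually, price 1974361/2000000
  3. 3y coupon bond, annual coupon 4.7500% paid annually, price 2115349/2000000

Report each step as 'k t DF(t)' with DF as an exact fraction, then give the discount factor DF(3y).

1 1 191/200
2 2 1169/1250
3 3 231/250
DF(3y) = 231/250 ≈ 0.924000

step 1 [1y] zero: DF = P = 191/200 ≈ 0.955000
step 2 [2y] bond c/1=11/400: DF=(1974361/2000000 − 11/400·(0.955000))/(1+11/400) = 1169/1250 ≈ 0.935200
step 3 [3y] bond c/1=19/400: DF=(2115349/2000000 − 19/400·(0.955000+0.935200))/(1+19/400) = 231/250 ≈ 0.924000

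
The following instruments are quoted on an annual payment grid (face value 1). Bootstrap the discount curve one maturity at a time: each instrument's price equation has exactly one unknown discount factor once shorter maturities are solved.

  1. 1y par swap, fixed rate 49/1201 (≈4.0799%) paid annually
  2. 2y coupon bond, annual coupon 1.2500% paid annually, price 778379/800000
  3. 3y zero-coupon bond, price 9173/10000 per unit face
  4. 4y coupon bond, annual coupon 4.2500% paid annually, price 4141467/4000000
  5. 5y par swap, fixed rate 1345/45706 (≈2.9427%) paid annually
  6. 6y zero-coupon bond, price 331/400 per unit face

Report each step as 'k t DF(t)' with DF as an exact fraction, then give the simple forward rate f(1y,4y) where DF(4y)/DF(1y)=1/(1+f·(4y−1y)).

1 1 1201/1250
2 2 9491/10000
3 3 9173/10000
4 4 8779/10000
5 5 1731/2000
6 6 331/400
f(1y,4y) = ((1201/1250)/(8779/10000) − 1)/(3) = 829/26337 ≈ 3.1477%

step 1 [1y] swap r/1=49/1201: DF=(1 − 49/1201·(0))/(1+49/1201) = 1201/1250 ≈ 0.960800
step 2 [2y] bond c/1=1/80: DF=(778379/800000 − 1/80·(0.960800))/(1+1/80) = 9491/10000 ≈ 0.949100
step 3 [3y] zero: DF = P = 9173/10000 ≈ 0.917300
step 4 [4y] bond c/1=17/400: DF=(4141467/4000000 − 17/400·(0.960800+0.949100+0.917300))/(1+17/400) = 8779/10000 ≈ 0.877900
step 5 [5y] swap r/1=1345/45706: DF=(1 − 1345/45706·(0.960800+0.949100+0.917300+0.877900))/(1+1345/45706) = 1731/2000 ≈ 0.865500
step 6 [6y] zero: DF = P = 331/400 ≈ 0.827500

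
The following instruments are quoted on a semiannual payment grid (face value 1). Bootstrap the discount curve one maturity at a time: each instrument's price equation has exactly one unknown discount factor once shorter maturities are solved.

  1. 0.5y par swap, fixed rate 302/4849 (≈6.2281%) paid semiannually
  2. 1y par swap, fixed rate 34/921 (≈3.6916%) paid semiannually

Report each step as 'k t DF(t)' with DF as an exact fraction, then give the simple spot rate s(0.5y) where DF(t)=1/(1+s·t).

step 1 [0.5y] swap r/2=151/4849: DF=(1 − 151/4849·(0))/(1+151/4849) = 4849/5000 ≈ 0.969800
step 2 [1y] swap r/2=17/921: DF=(1 − 17/921·(0.969800))/(1+17/921) = 9643/10000 ≈ 0.964300

1 1/2 4849/5000
2 1 9643/10000
s(0.5y) = (1/(4849/5000) − 1)/(1/2) = 302/4849 ≈ 6.2281%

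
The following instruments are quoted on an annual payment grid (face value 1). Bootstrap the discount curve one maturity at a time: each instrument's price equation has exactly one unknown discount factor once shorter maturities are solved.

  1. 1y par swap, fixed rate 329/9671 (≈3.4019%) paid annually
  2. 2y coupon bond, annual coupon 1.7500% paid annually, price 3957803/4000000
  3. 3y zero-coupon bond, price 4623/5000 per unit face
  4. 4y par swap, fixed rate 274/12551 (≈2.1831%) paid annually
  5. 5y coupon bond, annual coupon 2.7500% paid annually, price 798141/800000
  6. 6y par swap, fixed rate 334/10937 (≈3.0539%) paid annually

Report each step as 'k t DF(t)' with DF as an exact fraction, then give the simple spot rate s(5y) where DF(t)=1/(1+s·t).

1 1 9671/10000
2 2 4779/5000
3 3 4623/5000
4 4 4589/5000
5 5 4351/5000
6 6 833/1000
s(5y) = (1/(4351/5000) − 1)/(5) = 649/21755 ≈ 2.9832%

step 1 [1y] swap r/1=329/9671: DF=(1 − 329/9671·(0))/(1+329/9671) = 9671/10000 ≈ 0.967100
step 2 [2y] bond c/1=7/400: DF=(3957803/4000000 − 7/400·(0.967100))/(1+7/400) = 4779/5000 ≈ 0.955800
step 3 [3y] zero: DF = P = 4623/5000 ≈ 0.924600
step 4 [4y] swap r/1=274/12551: DF=(1 − 274/12551·(0.967100+0.955800+0.924600))/(1+274/12551) = 4589/5000 ≈ 0.917800
step 5 [5y] bond c/1=11/400: DF=(798141/800000 − 11/400·(0.967100+0.955800+0.924600+0.917800))/(1+11/400) = 4351/5000 ≈ 0.870200
step 6 [6y] swap r/1=334/10937: DF=(1 − 334/10937·(0.967100+0.955800+0.924600+0.917800+0.870200))/(1+334/10937) = 833/1000 ≈ 0.833000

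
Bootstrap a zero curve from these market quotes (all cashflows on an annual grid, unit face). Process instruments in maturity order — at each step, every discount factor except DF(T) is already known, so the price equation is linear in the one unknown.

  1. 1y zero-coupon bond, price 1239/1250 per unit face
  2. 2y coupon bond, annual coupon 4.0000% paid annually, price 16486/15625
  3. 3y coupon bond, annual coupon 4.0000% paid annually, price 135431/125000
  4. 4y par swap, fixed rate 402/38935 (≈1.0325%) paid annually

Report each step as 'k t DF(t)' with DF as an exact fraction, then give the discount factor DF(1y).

step 1 [1y] zero: DF = P = 1239/1250 ≈ 0.991200
step 2 [2y] bond c/1=1/25: DF=(16486/15625 − 1/25·(0.991200))/(1+1/25) = 2441/2500 ≈ 0.976400
step 3 [3y] bond c/1=1/25: DF=(135431/125000 − 1/25·(0.991200+0.976400))/(1+1/25) = 9661/10000 ≈ 0.966100
step 4 [4y] swap r/1=402/38935: DF=(1 − 402/38935·(0.991200+0.976400+0.966100))/(1+402/38935) = 4799/5000 ≈ 0.959800

1 1 1239/1250
2 2 2441/2500
3 3 9661/10000
4 4 4799/5000
DF(1y) = 1239/1250 ≈ 0.991200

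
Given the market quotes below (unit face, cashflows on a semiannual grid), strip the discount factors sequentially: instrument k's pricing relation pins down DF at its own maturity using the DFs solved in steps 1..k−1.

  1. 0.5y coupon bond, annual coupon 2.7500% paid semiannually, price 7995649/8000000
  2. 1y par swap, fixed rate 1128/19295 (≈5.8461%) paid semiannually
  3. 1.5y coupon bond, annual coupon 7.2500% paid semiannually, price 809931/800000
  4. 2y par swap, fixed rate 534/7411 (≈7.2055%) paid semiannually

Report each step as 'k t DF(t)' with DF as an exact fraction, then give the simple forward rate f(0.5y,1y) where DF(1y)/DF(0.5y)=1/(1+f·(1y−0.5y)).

step 1 [0.5y] bond c/2=11/800: DF=(7995649/8000000 − 11/800·(0))/(1+11/800) = 9859/10000 ≈ 0.985900
step 2 [1y] swap r/2=564/19295: DF=(1 − 564/19295·(0.985900))/(1+564/19295) = 2359/2500 ≈ 0.943600
step 3 [1.5y] bond c/2=29/800: DF=(809931/800000 − 29/800·(0.985900+0.943600))/(1+29/800) = 1819/2000 ≈ 0.909500
step 4 [2y] swap r/2=267/7411: DF=(1 − 267/7411·(0.985900+0.943600+0.909500))/(1+267/7411) = 1733/2000 ≈ 0.866500

1 1/2 9859/10000
2 1 2359/2500
3 3/2 1819/2000
4 2 1733/2000
f(0.5y,1y) = ((9859/10000)/(2359/2500) − 1)/(1/2) = 423/4718 ≈ 8.9657%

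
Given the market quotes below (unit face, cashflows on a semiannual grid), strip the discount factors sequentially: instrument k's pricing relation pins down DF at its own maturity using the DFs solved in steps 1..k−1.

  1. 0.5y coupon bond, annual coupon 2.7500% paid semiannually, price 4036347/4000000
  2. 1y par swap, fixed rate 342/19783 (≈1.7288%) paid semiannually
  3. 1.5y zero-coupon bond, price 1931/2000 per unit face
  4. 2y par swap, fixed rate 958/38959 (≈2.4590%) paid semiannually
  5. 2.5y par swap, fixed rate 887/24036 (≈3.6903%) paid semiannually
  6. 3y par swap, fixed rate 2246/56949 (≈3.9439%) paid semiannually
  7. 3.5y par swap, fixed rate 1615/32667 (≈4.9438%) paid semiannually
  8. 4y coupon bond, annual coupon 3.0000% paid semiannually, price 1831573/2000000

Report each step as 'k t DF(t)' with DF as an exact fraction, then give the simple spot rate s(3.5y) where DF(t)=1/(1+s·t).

step 1 [0.5y] bond c/2=11/800: DF=(4036347/4000000 − 11/800·(0))/(1+11/800) = 4977/5000 ≈ 0.995400
step 2 [1y] swap r/2=171/19783: DF=(1 − 171/19783·(0.995400))/(1+171/19783) = 9829/10000 ≈ 0.982900
step 3 [1.5y] zero: DF = P = 1931/2000 ≈ 0.965500
step 4 [2y] swap r/2=479/38959: DF=(1 − 479/38959·(0.995400+0.982900+0.965500))/(1+479/38959) = 9521/10000 ≈ 0.952100
step 5 [2.5y] swap r/2=887/48072: DF=(1 − 887/48072·(0.995400+0.982900+0.965500+0.952100))/(1+887/48072) = 9113/10000 ≈ 0.911300
step 6 [3y] swap r/2=1123/56949: DF=(1 − 1123/56949·(0.995400+0.982900+0.965500+0.952100+0.911300))/(1+1123/56949) = 8877/10000 ≈ 0.887700
step 7 [3.5y] swap r/2=1615/65334: DF=(1 − 1615/65334·(0.995400+0.982900+0.965500+0.952100+0.911300+0.887700))/(1+1615/65334) = 1677/2000 ≈ 0.838500
step 8 [4y] bond c/2=3/200: DF=(1831573/2000000 − 3/200·(0.995400+0.982900+0.965500+0.952100+0.911300+0.887700+0.838500))/(1+3/200) = 8057/10000 ≈ 0.805700

1 1/2 4977/5000
2 1 9829/10000
3 3/2 1931/2000
4 2 9521/10000
5 5/2 9113/10000
6 3 8877/10000
7 7/2 1677/2000
8 4 8057/10000
s(3.5y) = (1/(1677/2000) − 1)/(7/2) = 646/11739 ≈ 5.5030%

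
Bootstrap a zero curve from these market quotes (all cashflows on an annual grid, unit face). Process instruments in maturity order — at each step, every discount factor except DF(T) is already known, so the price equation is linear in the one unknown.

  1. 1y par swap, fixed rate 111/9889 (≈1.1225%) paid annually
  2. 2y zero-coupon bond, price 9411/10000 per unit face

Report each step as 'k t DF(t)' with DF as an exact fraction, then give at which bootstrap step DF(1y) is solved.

step 1 [1y] swap r/1=111/9889: DF=(1 − 111/9889·(0))/(1+111/9889) = 9889/10000 ≈ 0.988900
step 2 [2y] zero: DF = P = 9411/10000 ≈ 0.941100

1 1 9889/10000
2 2 9411/10000
DF(1y) is solved at step 1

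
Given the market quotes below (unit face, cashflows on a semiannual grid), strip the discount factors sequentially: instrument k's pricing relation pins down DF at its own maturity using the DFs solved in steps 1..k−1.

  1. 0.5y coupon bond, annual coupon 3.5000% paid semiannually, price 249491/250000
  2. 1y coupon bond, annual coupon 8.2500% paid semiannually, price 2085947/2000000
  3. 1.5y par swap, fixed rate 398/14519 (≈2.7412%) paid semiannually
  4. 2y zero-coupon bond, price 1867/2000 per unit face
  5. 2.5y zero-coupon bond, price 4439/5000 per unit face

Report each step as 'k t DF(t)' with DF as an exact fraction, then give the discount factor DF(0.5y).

1 1/2 613/625
2 1 2407/2500
3 3/2 4801/5000
4 2 1867/2000
5 5/2 4439/5000
DF(0.5y) = 613/625 ≈ 0.980800

step 1 [0.5y] bond c/2=7/400: DF=(249491/250000 − 7/400·(0))/(1+7/400) = 613/625 ≈ 0.980800
step 2 [1y] bond c/2=33/800: DF=(2085947/2000000 − 33/800·(0.980800))/(1+33/800) = 2407/2500 ≈ 0.962800
step 3 [1.5y] swap r/2=199/14519: DF=(1 − 199/14519·(0.980800+0.962800))/(1+199/14519) = 4801/5000 ≈ 0.960200
step 4 [2y] zero: DF = P = 1867/2000 ≈ 0.933500
step 5 [2.5y] zero: DF = P = 4439/5000 ≈ 0.887800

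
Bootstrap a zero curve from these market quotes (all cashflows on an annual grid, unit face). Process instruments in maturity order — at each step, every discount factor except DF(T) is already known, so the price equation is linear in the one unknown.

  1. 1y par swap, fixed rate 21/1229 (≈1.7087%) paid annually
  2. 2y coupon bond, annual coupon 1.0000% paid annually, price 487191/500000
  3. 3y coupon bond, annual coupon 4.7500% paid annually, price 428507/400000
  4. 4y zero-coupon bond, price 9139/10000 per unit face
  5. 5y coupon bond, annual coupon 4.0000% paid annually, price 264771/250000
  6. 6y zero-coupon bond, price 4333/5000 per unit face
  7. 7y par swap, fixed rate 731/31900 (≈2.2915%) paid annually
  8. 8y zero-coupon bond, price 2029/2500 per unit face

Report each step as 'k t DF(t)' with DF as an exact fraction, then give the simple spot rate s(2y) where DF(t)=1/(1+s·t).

step 1 [1y] swap r/1=21/1229: DF=(1 − 21/1229·(0))/(1+21/1229) = 1229/1250 ≈ 0.983200
step 2 [2y] bond c/1=1/100: DF=(487191/500000 − 1/100·(0.983200))/(1+1/100) = 191/200 ≈ 0.955000
step 3 [3y] bond c/1=19/400: DF=(428507/400000 − 19/400·(0.983200+0.955000))/(1+19/400) = 2337/2500 ≈ 0.934800
step 4 [4y] zero: DF = P = 9139/10000 ≈ 0.913900
step 5 [5y] bond c/1=1/25: DF=(264771/250000 − 1/25·(0.983200+0.955000+0.934800+0.913900))/(1+1/25) = 8727/10000 ≈ 0.872700
step 6 [6y] zero: DF = P = 4333/5000 ≈ 0.866600
step 7 [7y] swap r/1=731/31900: DF=(1 − 731/31900·(0.983200+0.955000+0.934800+0.913900+0.872700+0.866600))/(1+731/31900) = 4269/5000 ≈ 0.853800
step 8 [8y] zero: DF = P = 2029/2500 ≈ 0.811600

1 1 1229/1250
2 2 191/200
3 3 2337/2500
4 4 9139/10000
5 5 8727/10000
6 6 4333/5000
7 7 4269/5000
8 8 2029/2500
s(2y) = (1/(191/200) − 1)/(2) = 9/382 ≈ 2.3560%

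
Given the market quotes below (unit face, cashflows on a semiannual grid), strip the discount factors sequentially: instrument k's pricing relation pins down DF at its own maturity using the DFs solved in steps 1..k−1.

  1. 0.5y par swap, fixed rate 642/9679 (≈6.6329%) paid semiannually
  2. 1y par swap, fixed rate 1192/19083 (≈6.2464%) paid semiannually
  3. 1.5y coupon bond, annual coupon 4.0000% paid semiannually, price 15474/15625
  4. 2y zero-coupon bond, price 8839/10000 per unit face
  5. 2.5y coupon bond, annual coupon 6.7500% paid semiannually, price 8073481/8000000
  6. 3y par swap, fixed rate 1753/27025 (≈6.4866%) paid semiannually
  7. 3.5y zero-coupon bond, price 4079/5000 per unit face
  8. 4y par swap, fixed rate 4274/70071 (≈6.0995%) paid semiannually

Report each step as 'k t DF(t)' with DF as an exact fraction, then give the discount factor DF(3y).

1 1/2 9679/10000
2 1 2351/2500
3 3/2 1867/2000
4 2 8839/10000
5 5/2 4273/5000
6 3 8247/10000
7 7/2 4079/5000
8 4 7863/10000
DF(3y) = 8247/10000 ≈ 0.824700

step 1 [0.5y] swap r/2=321/9679: DF=(1 − 321/9679·(0))/(1+321/9679) = 9679/10000 ≈ 0.967900
step 2 [1y] swap r/2=596/19083: DF=(1 − 596/19083·(0.967900))/(1+596/19083) = 2351/2500 ≈ 0.940400
step 3 [1.5y] bond c/2=1/50: DF=(15474/15625 − 1/50·(0.967900+0.940400))/(1+1/50) = 1867/2000 ≈ 0.933500
step 4 [2y] zero: DF = P = 8839/10000 ≈ 0.883900
step 5 [2.5y] bond c/2=27/800: DF=(8073481/8000000 − 27/800·(0.967900+0.940400+0.933500+0.883900))/(1+27/800) = 4273/5000 ≈ 0.854600
step 6 [3y] swap r/2=1753/54050: DF=(1 − 1753/54050·(0.967900+0.940400+0.933500+0.883900+0.854600))/(1+1753/54050) = 8247/10000 ≈ 0.824700
step 7 [3.5y] zero: DF = P = 4079/5000 ≈ 0.815800
step 8 [4y] swap r/2=2137/70071: DF=(1 − 2137/70071·(0.967900+0.940400+0.933500+0.883900+0.854600+0.824700+0.815800))/(1+2137/70071) = 7863/10000 ≈ 0.786300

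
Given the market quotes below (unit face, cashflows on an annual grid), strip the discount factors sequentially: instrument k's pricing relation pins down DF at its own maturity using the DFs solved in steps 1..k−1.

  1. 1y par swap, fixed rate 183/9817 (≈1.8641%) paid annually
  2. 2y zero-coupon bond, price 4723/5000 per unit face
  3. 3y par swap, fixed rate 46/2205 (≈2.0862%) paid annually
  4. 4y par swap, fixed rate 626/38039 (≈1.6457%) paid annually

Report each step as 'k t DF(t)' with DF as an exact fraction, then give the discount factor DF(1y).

1 1 9817/10000
2 2 4723/5000
3 3 4701/5000
4 4 4687/5000
DF(1y) = 9817/10000 ≈ 0.981700

step 1 [1y] swap r/1=183/9817: DF=(1 − 183/9817·(0))/(1+183/9817) = 9817/10000 ≈ 0.981700
step 2 [2y] zero: DF = P = 4723/5000 ≈ 0.944600
step 3 [3y] swap r/1=46/2205: DF=(1 − 46/2205·(0.981700+0.944600))/(1+46/2205) = 4701/5000 ≈ 0.940200
step 4 [4y] swap r/1=626/38039: DF=(1 − 626/38039·(0.981700+0.944600+0.940200))/(1+626/38039) = 4687/5000 ≈ 0.937400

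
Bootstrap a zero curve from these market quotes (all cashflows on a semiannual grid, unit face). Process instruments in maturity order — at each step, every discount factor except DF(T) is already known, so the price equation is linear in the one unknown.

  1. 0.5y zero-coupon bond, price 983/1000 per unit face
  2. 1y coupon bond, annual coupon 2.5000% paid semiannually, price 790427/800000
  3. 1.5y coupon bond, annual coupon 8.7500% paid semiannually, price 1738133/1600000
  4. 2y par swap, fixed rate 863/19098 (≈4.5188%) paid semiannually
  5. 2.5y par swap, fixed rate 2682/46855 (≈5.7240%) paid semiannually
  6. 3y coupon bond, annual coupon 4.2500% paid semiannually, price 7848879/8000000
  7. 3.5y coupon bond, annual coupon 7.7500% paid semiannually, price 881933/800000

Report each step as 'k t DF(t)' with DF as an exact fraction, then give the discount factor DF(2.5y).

step 1 [0.5y] zero: DF = P = 983/1000 ≈ 0.983000
step 2 [1y] bond c/2=1/80: DF=(790427/800000 − 1/80·(0.983000))/(1+1/80) = 9637/10000 ≈ 0.963700
step 3 [1.5y] bond c/2=7/160: DF=(1738133/1600000 − 7/160·(0.983000+0.963700))/(1+7/160) = 1199/1250 ≈ 0.959200
step 4 [2y] swap r/2=863/38196: DF=(1 − 863/38196·(0.983000+0.963700+0.959200))/(1+863/38196) = 9137/10000 ≈ 0.913700
step 5 [2.5y] swap r/2=1341/46855: DF=(1 − 1341/46855·(0.983000+0.963700+0.959200+0.913700))/(1+1341/46855) = 8659/10000 ≈ 0.865900
step 6 [3y] bond c/2=17/800: DF=(7848879/8000000 − 17/800·(0.983000+0.963700+0.959200+0.913700+0.865900))/(1+17/800) = 1079/1250 ≈ 0.863200
step 7 [3.5y] bond c/2=31/800: DF=(881933/800000 − 31/800·(0.983000+0.963700+0.959200+0.913700+0.865900+0.863200))/(1+31/800) = 8543/10000 ≈ 0.854300

1 1/2 983/1000
2 1 9637/10000
3 3/2 1199/1250
4 2 9137/10000
5 5/2 8659/10000
6 3 1079/1250
7 7/2 8543/10000
DF(2.5y) = 8659/10000 ≈ 0.865900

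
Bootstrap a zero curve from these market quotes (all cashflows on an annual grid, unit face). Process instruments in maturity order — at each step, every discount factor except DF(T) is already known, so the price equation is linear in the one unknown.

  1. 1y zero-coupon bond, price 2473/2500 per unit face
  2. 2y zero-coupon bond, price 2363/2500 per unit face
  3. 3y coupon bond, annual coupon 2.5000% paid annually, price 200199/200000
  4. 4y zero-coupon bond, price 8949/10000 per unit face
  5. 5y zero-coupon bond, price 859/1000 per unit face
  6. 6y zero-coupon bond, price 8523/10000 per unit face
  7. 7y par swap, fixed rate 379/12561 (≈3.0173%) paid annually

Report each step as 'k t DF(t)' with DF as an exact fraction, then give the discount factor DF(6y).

step 1 [1y] zero: DF = P = 2473/2500 ≈ 0.989200
step 2 [2y] zero: DF = P = 2363/2500 ≈ 0.945200
step 3 [3y] bond c/1=1/40: DF=(200199/200000 − 1/40·(0.989200+0.945200))/(1+1/40) = 4647/5000 ≈ 0.929400
step 4 [4y] zero: DF = P = 8949/10000 ≈ 0.894900
step 5 [5y] zero: DF = P = 859/1000 ≈ 0.859000
step 6 [6y] zero: DF = P = 8523/10000 ≈ 0.852300
step 7 [7y] swap r/1=379/12561: DF=(1 − 379/12561·(0.989200+0.945200+0.929400+0.894900+0.859000+0.852300))/(1+379/12561) = 1621/2000 ≈ 0.810500

1 1 2473/2500
2 2 2363/2500
3 3 4647/5000
4 4 8949/10000
5 5 859/1000
6 6 8523/10000
7 7 1621/2000
DF(6y) = 8523/10000 ≈ 0.852300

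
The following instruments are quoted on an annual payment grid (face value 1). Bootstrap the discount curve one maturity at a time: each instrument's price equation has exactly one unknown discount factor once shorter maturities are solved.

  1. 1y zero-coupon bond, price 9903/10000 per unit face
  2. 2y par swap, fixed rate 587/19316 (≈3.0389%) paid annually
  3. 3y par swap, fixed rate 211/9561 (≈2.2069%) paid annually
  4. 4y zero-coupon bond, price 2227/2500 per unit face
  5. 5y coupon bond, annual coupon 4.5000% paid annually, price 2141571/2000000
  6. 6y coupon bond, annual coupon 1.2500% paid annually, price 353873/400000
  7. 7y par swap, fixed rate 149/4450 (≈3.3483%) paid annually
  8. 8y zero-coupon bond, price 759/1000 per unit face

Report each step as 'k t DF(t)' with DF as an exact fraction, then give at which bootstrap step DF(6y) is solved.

1 1 9903/10000
2 2 9413/10000
3 3 9367/10000
4 4 2227/2500
5 5 2157/2500
6 6 8167/10000
7 7 3957/5000
8 8 759/1000
DF(6y) is solved at step 6

step 1 [1y] zero: DF = P = 9903/10000 ≈ 0.990300
step 2 [2y] swap r/1=587/19316: DF=(1 − 587/19316·(0.990300))/(1+587/19316) = 9413/10000 ≈ 0.941300
step 3 [3y] swap r/1=211/9561: DF=(1 − 211/9561·(0.990300+0.941300))/(1+211/9561) = 9367/10000 ≈ 0.936700
step 4 [4y] zero: DF = P = 2227/2500 ≈ 0.890800
step 5 [5y] bond c/1=9/200: DF=(2141571/2000000 − 9/200·(0.990300+0.941300+0.936700+0.890800))/(1+9/200) = 2157/2500 ≈ 0.862800
step 6 [6y] bond c/1=1/80: DF=(353873/400000 − 1/80·(0.990300+0.941300+0.936700+0.890800+0.862800))/(1+1/80) = 8167/10000 ≈ 0.816700
step 7 [7y] swap r/1=149/4450: DF=(1 − 149/4450·(0.990300+0.941300+0.936700+0.890800+0.862800+0.816700))/(1+149/4450) = 3957/5000 ≈ 0.791400
step 8 [8y] zero: DF = P = 759/1000 ≈ 0.759000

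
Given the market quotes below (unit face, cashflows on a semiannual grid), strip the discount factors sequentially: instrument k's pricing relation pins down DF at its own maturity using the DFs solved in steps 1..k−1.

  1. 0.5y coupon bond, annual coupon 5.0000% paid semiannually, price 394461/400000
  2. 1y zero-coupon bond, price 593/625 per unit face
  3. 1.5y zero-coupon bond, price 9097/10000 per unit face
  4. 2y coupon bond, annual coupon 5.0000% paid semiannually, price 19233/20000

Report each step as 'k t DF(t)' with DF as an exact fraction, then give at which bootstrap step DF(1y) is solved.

step 1 [0.5y] bond c/2=1/40: DF=(394461/400000 − 1/40·(0))/(1+1/40) = 9621/10000 ≈ 0.962100
step 2 [1y] zero: DF = P = 593/625 ≈ 0.948800
step 3 [1.5y] zero: DF = P = 9097/10000 ≈ 0.909700
step 4 [2y] bond c/2=1/40: DF=(19233/20000 − 1/40·(0.962100+0.948800+0.909700))/(1+1/40) = 4347/5000 ≈ 0.869400

1 1/2 9621/10000
2 1 593/625
3 3/2 9097/10000
4 2 4347/5000
DF(1y) is solved at step 2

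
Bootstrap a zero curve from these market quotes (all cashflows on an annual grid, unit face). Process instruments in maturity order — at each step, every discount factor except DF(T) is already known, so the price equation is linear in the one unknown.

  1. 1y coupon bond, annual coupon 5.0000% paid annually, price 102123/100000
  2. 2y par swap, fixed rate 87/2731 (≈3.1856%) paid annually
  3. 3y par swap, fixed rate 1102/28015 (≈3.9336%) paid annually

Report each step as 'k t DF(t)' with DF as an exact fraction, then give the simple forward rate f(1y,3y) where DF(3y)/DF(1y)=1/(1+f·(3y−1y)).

step 1 [1y] bond c/1=1/20: DF=(102123/100000 − 1/20·(0))/(1+1/20) = 4863/5000 ≈ 0.972600
step 2 [2y] swap r/1=87/2731: DF=(1 − 87/2731·(0.972600))/(1+87/2731) = 9391/10000 ≈ 0.939100
step 3 [3y] swap r/1=1102/28015: DF=(1 − 1102/28015·(0.972600+0.939100))/(1+1102/28015) = 4449/5000 ≈ 0.889800

1 1 4863/5000
2 2 9391/10000
3 3 4449/5000
f(1y,3y) = ((4863/5000)/(4449/5000) − 1)/(2) = 69/1483 ≈ 4.6527%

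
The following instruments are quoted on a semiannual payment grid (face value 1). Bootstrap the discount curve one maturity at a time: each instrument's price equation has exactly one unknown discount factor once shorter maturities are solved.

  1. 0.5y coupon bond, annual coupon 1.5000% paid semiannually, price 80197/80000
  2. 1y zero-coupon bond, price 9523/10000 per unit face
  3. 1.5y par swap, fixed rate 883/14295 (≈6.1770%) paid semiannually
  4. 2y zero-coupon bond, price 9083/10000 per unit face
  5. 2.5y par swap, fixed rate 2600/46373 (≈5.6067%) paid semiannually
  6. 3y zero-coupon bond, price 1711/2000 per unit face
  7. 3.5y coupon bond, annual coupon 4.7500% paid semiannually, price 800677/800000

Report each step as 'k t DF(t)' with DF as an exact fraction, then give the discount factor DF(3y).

step 1 [0.5y] bond c/2=3/400: DF=(80197/80000 − 3/400·(0))/(1+3/400) = 199/200 ≈ 0.995000
step 2 [1y] zero: DF = P = 9523/10000 ≈ 0.952300
step 3 [1.5y] swap r/2=883/28590: DF=(1 − 883/28590·(0.995000+0.952300))/(1+883/28590) = 9117/10000 ≈ 0.911700
step 4 [2y] zero: DF = P = 9083/10000 ≈ 0.908300
step 5 [2.5y] swap r/2=1300/46373: DF=(1 − 1300/46373·(0.995000+0.952300+0.911700+0.908300))/(1+1300/46373) = 87/100 ≈ 0.870000
step 6 [3y] zero: DF = P = 1711/2000 ≈ 0.855500
step 7 [3.5y] bond c/2=19/800: DF=(800677/800000 − 19/800·(0.995000+0.952300+0.911700+0.908300+0.870000+0.855500))/(1+19/800) = 4251/5000 ≈ 0.850200

1 1/2 199/200
2 1 9523/10000
3 3/2 9117/10000
4 2 9083/10000
5 5/2 87/100
6 3 1711/2000
7 7/2 4251/5000
DF(3y) = 1711/2000 ≈ 0.855500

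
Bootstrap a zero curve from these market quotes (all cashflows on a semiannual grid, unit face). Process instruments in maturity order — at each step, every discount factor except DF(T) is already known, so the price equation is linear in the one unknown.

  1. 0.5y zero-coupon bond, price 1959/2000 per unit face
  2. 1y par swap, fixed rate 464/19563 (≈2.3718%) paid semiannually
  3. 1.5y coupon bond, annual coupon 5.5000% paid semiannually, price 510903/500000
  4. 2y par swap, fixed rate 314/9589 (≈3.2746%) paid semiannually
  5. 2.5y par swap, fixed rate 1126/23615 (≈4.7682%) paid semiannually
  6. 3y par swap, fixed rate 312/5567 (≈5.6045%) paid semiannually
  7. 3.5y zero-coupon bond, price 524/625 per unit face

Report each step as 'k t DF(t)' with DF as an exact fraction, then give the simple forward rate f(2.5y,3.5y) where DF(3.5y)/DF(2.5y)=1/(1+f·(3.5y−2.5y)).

step 1 [0.5y] zero: DF = P = 1959/2000 ≈ 0.979500
step 2 [1y] swap r/2=232/19563: DF=(1 − 232/19563·(0.979500))/(1+232/19563) = 1221/1250 ≈ 0.976800
step 3 [1.5y] bond c/2=11/400: DF=(510903/500000 − 11/400·(0.979500+0.976800))/(1+11/400) = 9421/10000 ≈ 0.942100
step 4 [2y] swap r/2=157/9589: DF=(1 − 157/9589·(0.979500+0.976800+0.942100))/(1+157/9589) = 2343/2500 ≈ 0.937200
step 5 [2.5y] swap r/2=563/23615: DF=(1 − 563/23615·(0.979500+0.976800+0.942100+0.937200))/(1+563/23615) = 4437/5000 ≈ 0.887400
step 6 [3y] swap r/2=156/5567: DF=(1 − 156/5567·(0.979500+0.976800+0.942100+0.937200+0.887400))/(1+156/5567) = 211/250 ≈ 0.844000
step 7 [3.5y] zero: DF = P = 524/625 ≈ 0.838400

1 1/2 1959/2000
2 1 1221/1250
3 3/2 9421/10000
4 2 2343/2500
5 5/2 4437/5000
6 3 211/250
7 7/2 524/625
f(2.5y,3.5y) = ((4437/5000)/(524/625) − 1)/(1) = 245/4192 ≈ 5.8445%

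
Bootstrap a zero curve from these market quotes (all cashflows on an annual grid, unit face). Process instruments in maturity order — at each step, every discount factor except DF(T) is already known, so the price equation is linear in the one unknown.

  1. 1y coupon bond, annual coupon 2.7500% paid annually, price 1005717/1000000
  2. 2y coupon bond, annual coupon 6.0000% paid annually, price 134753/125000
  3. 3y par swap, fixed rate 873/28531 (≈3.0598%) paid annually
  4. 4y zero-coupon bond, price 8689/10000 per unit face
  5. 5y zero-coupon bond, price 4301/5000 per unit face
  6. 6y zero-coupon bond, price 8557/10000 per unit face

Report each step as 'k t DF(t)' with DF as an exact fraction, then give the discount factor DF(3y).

1 1 2447/2500
2 2 601/625
3 3 9127/10000
4 4 8689/10000
5 5 4301/5000
6 6 8557/10000
DF(3y) = 9127/10000 ≈ 0.912700

step 1 [1y] bond c/1=11/400: DF=(1005717/1000000 − 11/400·(0))/(1+11/400) = 2447/2500 ≈ 0.978800
step 2 [2y] bond c/1=3/50: DF=(134753/125000 − 3/50·(0.978800))/(1+3/50) = 601/625 ≈ 0.961600
step 3 [3y] swap r/1=873/28531: DF=(1 − 873/28531·(0.978800+0.961600))/(1+873/28531) = 9127/10000 ≈ 0.912700
step 4 [4y] zero: DF = P = 8689/10000 ≈ 0.868900
step 5 [5y] zero: DF = P = 4301/5000 ≈ 0.860200
step 6 [6y] zero: DF = P = 8557/10000 ≈ 0.855700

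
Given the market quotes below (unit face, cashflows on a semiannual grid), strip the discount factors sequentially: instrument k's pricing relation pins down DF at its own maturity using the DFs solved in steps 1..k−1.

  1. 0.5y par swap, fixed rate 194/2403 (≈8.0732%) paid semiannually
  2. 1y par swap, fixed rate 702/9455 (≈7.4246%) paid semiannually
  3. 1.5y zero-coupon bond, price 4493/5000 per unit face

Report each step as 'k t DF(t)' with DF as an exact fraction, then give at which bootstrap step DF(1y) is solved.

step 1 [0.5y] swap r/2=97/2403: DF=(1 − 97/2403·(0))/(1+97/2403) = 2403/2500 ≈ 0.961200
step 2 [1y] swap r/2=351/9455: DF=(1 − 351/9455·(0.961200))/(1+351/9455) = 4649/5000 ≈ 0.929800
step 3 [1.5y] zero: DF = P = 4493/5000 ≈ 0.898600

1 1/2 2403/2500
2 1 4649/5000
3 3/2 4493/5000
DF(1y) is solved at step 2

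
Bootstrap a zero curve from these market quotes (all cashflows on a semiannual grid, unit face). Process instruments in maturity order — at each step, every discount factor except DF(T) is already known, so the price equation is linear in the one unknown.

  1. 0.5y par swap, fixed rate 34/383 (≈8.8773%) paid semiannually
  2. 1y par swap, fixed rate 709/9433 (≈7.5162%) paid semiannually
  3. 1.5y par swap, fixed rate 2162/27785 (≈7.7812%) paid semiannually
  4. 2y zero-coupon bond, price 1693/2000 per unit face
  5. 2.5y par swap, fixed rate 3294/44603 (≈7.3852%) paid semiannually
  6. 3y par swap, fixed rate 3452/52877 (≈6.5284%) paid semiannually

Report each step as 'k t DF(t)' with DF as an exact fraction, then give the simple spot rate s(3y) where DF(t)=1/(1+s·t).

1 1/2 383/400
2 1 9291/10000
3 3/2 8919/10000
4 2 1693/2000
5 5/2 8353/10000
6 3 4137/5000
s(3y) = (1/(4137/5000) − 1)/(3) = 863/12411 ≈ 6.9535%

step 1 [0.5y] swap r/2=17/383: DF=(1 − 17/383·(0))/(1+17/383) = 383/400 ≈ 0.957500
step 2 [1y] swap r/2=709/18866: DF=(1 − 709/18866·(0.957500))/(1+709/18866) = 9291/10000 ≈ 0.929100
step 3 [1.5y] swap r/2=1081/27785: DF=(1 − 1081/27785·(0.957500+0.929100))/(1+1081/27785) = 8919/10000 ≈ 0.891900
step 4 [2y] zero: DF = P = 1693/2000 ≈ 0.846500
step 5 [2.5y] swap r/2=1647/44603: DF=(1 − 1647/44603·(0.957500+0.929100+0.891900+0.846500))/(1+1647/44603) = 8353/10000 ≈ 0.835300
step 6 [3y] swap r/2=1726/52877: DF=(1 − 1726/52877·(0.957500+0.929100+0.891900+0.846500+0.835300))/(1+1726/52877) = 4137/5000 ≈ 0.827400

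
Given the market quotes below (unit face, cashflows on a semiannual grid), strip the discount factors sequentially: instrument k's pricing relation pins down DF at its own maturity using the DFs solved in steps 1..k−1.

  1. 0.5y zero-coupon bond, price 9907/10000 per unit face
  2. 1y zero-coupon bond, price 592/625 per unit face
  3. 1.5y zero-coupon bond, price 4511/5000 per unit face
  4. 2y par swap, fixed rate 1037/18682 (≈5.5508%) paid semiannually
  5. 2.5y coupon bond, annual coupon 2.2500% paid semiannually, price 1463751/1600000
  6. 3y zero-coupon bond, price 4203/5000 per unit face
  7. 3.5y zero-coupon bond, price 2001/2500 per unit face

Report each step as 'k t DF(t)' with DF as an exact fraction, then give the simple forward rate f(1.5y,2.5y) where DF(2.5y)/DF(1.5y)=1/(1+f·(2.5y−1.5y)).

step 1 [0.5y] zero: DF = P = 9907/10000 ≈ 0.990700
step 2 [1y] zero: DF = P = 592/625 ≈ 0.947200
step 3 [1.5y] zero: DF = P = 4511/5000 ≈ 0.902200
step 4 [2y] swap r/2=1037/37364: DF=(1 − 1037/37364·(0.990700+0.947200+0.902200))/(1+1037/37364) = 8963/10000 ≈ 0.896300
step 5 [2.5y] bond c/2=9/800: DF=(1463751/1600000 − 9/800·(0.990700+0.947200+0.902200+0.896300))/(1+9/800) = 8631/10000 ≈ 0.863100
step 6 [3y] zero: DF = P = 4203/5000 ≈ 0.840600
step 7 [3.5y] zero: DF = P = 2001/2500 ≈ 0.800400

1 1/2 9907/10000
2 1 592/625
3 3/2 4511/5000
4 2 8963/10000
5 5/2 8631/10000
6 3 4203/5000
7 7/2 2001/2500
f(1.5y,2.5y) = ((4511/5000)/(8631/10000) − 1)/(1) = 391/8631 ≈ 4.5302%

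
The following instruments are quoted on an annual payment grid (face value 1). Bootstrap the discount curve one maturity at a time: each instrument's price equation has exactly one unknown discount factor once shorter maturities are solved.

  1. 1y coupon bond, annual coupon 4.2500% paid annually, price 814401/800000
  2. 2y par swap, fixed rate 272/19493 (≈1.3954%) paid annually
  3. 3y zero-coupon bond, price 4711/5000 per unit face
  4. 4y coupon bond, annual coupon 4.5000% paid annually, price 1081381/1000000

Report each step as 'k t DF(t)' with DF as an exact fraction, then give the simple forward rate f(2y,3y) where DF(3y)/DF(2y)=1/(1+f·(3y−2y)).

step 1 [1y] bond c/1=17/400: DF=(814401/800000 − 17/400·(0))/(1+17/400) = 1953/2000 ≈ 0.976500
step 2 [2y] swap r/1=272/19493: DF=(1 − 272/19493·(0.976500))/(1+272/19493) = 608/625 ≈ 0.972800
step 3 [3y] zero: DF = P = 4711/5000 ≈ 0.942200
step 4 [4y] bond c/1=9/200: DF=(1081381/1000000 − 9/200·(0.976500+0.972800+0.942200))/(1+9/200) = 9103/10000 ≈ 0.910300

1 1 1953/2000
2 2 608/625
3 3 4711/5000
4 4 9103/10000
f(2y,3y) = ((608/625)/(4711/5000) − 1)/(1) = 153/4711 ≈ 3.2477%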